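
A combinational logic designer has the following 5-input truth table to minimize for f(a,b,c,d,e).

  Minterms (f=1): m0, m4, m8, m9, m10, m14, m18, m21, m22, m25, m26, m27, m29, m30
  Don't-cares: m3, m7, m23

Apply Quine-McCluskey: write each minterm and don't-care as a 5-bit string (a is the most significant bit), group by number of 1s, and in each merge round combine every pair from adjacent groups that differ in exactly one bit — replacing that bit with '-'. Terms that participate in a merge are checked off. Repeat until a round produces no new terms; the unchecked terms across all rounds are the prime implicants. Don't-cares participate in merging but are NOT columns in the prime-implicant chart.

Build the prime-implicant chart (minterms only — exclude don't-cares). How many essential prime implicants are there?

3

size-2^0 implicants → 00000(✓)  00011(✓)  00100(✓)  00111(✓)  01000(✓)  01001(✓)  01010(✓)  01110(✓)  10010(✓)  10101(✓)  10110(✓)  10111(✓)  11001(✓)  11010(✓)  11011(✓)  11101(✓)  11110(✓)
size-2^1 implicants → -0111  -1001  -1010(✓)  -1110(✓)  0-000  00-00  00-11  01-10(✓)  010-0  0100-  1-010(✓)  1-101  1-110(✓)  10-10(✓)  101-1  1011-  11-01  11-10(✓)  110-1  1101-
size-2^2 implicants → -1-10  1--10
Unchecked terms (primes): -0111, -1-10, -1001, 0-000, 00-00, 00-11, 010-0, 0100-, 1--10, 1-101, 101-1, 1011-, 11-01, 110-1, 1101-
Minterm coverage:
  m0 ⊆ 0-000,00-00
  m4 ⊆ 00-00 [E]
  m8 ⊆ 0-000,010-0,0100-
  m9 ⊆ -1001,0100-
  m10 ⊆ -1-10,010-0
  m14 ⊆ -1-10 [E]
  m18 ⊆ 1--10 [E]
  m21 ⊆ 1-101,101-1
  m22 ⊆ 1--10,1011-
  m25 ⊆ -1001,11-01,110-1
  m26 ⊆ -1-10,1--10,1101-
  m27 ⊆ 110-1,1101-
  m29 ⊆ 1-101,11-01
  m30 ⊆ -1-10,1--10
E = {-1-10, 00-00, 1--10}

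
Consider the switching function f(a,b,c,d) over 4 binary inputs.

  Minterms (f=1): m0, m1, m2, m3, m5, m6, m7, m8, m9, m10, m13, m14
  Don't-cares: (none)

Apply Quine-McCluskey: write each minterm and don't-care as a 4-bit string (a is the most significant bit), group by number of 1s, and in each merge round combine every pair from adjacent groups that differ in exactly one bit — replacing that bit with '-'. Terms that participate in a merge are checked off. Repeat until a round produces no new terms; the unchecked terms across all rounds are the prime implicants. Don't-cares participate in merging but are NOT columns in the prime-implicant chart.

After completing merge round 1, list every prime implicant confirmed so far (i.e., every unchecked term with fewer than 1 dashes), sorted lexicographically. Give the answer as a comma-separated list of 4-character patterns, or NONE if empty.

NONE

[col 0] 0000*, 0001*, 0010*, 0011*, 0101*, 0110*, 0111*, 1000*, 1001*, 1010*, 1101*, 1110*
[col 1] -000*, -001*, -010*, -101*, -110*, 0-01*, 0-10*, 0-11*, 00-0*, 00-1*, 000-*, 001-*, 01-1*, 011-*, 1-01*, 1-10*, 10-0*, 100-*
[col 2] --01, --10, -0-0, -00-, 0--1, 0-1-, 00--
Prime implicants: --01, --10, -0-0, -00-, 0--1, 0-1-, 00--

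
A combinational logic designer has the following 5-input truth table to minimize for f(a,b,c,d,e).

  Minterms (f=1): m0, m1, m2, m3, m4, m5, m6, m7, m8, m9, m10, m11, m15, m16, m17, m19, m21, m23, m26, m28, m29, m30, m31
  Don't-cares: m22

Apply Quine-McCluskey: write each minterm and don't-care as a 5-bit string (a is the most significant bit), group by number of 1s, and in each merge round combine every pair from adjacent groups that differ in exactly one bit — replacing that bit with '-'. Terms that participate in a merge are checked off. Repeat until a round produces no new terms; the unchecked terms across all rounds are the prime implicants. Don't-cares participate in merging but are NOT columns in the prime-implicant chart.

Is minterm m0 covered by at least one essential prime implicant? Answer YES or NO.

YES

size-2^0 implicants → 00000(✓)  00001(✓)  00010(✓)  00011(✓)  00100(✓)  00101(✓)  00110(✓)  00111(✓)  01000(✓)  01001(✓)  01010(✓)  01011(✓)  01111(✓)  10000(✓)  10001(✓)  10011(✓)  10101(✓)  10110(✓)  10111(✓)  11010(✓)  11100(✓)  11101(✓)  11110(✓)  11111(✓)
size-2^1 implicants → -0000(✓)  -0001(✓)  -0011(✓)  -0101(✓)  -0110(✓)  -0111(✓)  -1010  -1111(✓)  0-000(✓)  0-001(✓)  0-010(✓)  0-011(✓)  0-111(✓)  00-00(✓)  00-01(✓)  00-10(✓)  00-11(✓)  000-0(✓)  000-1(✓)  0000-(✓)  0001-(✓)  001-0(✓)  001-1(✓)  0010-(✓)  0011-(✓)  01-11(✓)  010-0(✓)  010-1(✓)  0100-(✓)  0101-(✓)  1-101(✓)  1-110(✓)  1-111(✓)  10-01(✓)  10-11(✓)  100-1(✓)  1000-(✓)  101-1(✓)  1011-(✓)  11-10  111-0(✓)  111-1(✓)  1110-(✓)  1111-(✓)
size-2^2 implicants → --111  -0-01(✓)  -0-11(✓)  -00-1(✓)  -000-  -01-1(✓)  -011-  0--11  0-0-0(✓)  0-0-1(✓)  0-00-(✓)  0-01-(✓)  00--0(✓)  00--1(✓)  00-0-(✓)  00-1-(✓)  000--(✓)  001--(✓)  010--(✓)  1-1-1  1-11-  10--1(✓)  111--
size-2^3 implicants → -0--1  0-0--  00---
Unchecked terms (primes): --111, -0--1, -000-, -011-, -1010, 0--11, 0-0--, 00---, 1-1-1, 1-11-, 11-10, 111--
Minterm coverage:
  m0 ⊆ -000-,0-0--,00---
  m1 ⊆ -0--1,-000-,0-0--,00---
  m2 ⊆ 0-0--,00---
  m3 ⊆ -0--1,0--11,0-0--,00---
  m4 ⊆ 00--- [E]
  m5 ⊆ -0--1,00---
  m6 ⊆ -011-,00---
  m7 ⊆ --111,-0--1,-011-,0--11,00---
  m8 ⊆ 0-0-- [E]
  m9 ⊆ 0-0-- [E]
  m10 ⊆ -1010,0-0--
  m11 ⊆ 0--11,0-0--
  m15 ⊆ --111,0--11
  m16 ⊆ -000- [E]
  m17 ⊆ -0--1,-000-
  m19 ⊆ -0--1 [E]
  m21 ⊆ -0--1,1-1-1
  m23 ⊆ --111,-0--1,-011-,1-1-1,1-11-
  m26 ⊆ -1010,11-10
  m28 ⊆ 111-- [E]
  m29 ⊆ 1-1-1,111--
  m30 ⊆ 1-11-,11-10,111--
  m31 ⊆ --111,1-1-1,1-11-,111--
E = {-0--1, -000-, 0-0--, 00---, 111--}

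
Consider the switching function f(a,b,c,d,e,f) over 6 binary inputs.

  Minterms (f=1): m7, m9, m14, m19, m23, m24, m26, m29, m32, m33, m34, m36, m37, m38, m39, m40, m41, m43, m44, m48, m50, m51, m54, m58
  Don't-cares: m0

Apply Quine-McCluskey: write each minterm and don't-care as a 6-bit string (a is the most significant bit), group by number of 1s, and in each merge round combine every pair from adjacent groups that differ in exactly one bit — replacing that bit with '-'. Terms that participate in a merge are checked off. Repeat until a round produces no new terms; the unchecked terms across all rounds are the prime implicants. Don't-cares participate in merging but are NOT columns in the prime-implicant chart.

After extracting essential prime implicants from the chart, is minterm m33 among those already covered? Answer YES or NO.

NO

size-2^0 implicants → 000000(✓)  000111(✓)  001001(✓)  001110  010011(✓)  010111(✓)  011000(✓)  011010(✓)  011101  100000(✓)  100001(✓)  100010(✓)  100100(✓)  100101(✓)  100110(✓)  100111(✓)  101000(✓)  101001(✓)  101011(✓)  101100(✓)  110000(✓)  110010(✓)  110011(✓)  110110(✓)  111010(✓)
size-2^1 implicants → -00000  -00111  -01001  -10011  -11010  0-0111  010-11  0110-0  1-0000(✓)  1-0010(✓)  1-0110(✓)  10-000(✓)  10-001(✓)  10-100(✓)  100-00(✓)  100-01(✓)  100-10(✓)  1000-0(✓)  10000-(✓)  1001-0(✓)  1001-1(✓)  10010-(✓)  10011-(✓)  101-00(✓)  1010-1  10100-(✓)  11-010  110-10(✓)  1100-0(✓)  11001-
size-2^2 implicants → 1-0-10  1-00-0  10--00  10-00-  100--0  100-0-  1001--
Unchecked terms (primes): -00000, -00111, -01001, -10011, -11010, 0-0111, 001110, 010-11, 0110-0, 011101, 1-0-10, 1-00-0, 10--00, 10-00-, 100--0, 100-0-, 1001--, 1010-1, 11-010, 11001-
Minterm coverage:
  m7 ⊆ -00111,0-0111
  m9 ⊆ -01001 [E]
  m14 ⊆ 001110 [E]
  m19 ⊆ -10011,010-11
  m23 ⊆ 0-0111,010-11
  m24 ⊆ 0110-0 [E]
  m26 ⊆ -11010,0110-0
  m29 ⊆ 011101 [E]
  m32 ⊆ -00000,1-00-0,10--00,10-00-,100--0,100-0-
  m33 ⊆ 10-00-,100-0-
  m34 ⊆ 1-0-10,1-00-0,100--0
  m36 ⊆ 10--00,100--0,100-0-,1001--
  m37 ⊆ 100-0-,1001--
  m38 ⊆ 1-0-10,100--0,1001--
  m39 ⊆ -00111,1001--
  m40 ⊆ 10--00,10-00-
  m41 ⊆ -01001,10-00-,1010-1
  m43 ⊆ 1010-1 [E]
  m44 ⊆ 10--00 [E]
  m48 ⊆ 1-00-0 [E]
  m50 ⊆ 1-0-10,1-00-0,11-010,11001-
  m51 ⊆ -10011,11001-
  m54 ⊆ 1-0-10 [E]
  m58 ⊆ -11010,11-010
E = {-01001, 001110, 0110-0, 011101, 1-0-10, 1-00-0, 10--00, 1010-1}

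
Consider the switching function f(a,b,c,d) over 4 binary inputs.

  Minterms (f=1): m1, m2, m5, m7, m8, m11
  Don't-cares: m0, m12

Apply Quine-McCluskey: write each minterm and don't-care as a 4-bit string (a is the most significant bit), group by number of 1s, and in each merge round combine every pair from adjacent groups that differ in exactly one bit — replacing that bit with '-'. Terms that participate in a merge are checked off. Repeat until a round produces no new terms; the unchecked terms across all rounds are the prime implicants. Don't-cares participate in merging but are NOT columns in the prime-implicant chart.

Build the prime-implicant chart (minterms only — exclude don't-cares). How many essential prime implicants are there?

size-2^0 implicants → 0000(✓)  0001(✓)  0010(✓)  0101(✓)  0111(✓)  1000(✓)  1011  1100(✓)
size-2^1 implicants → -000  0-01  00-0  000-  01-1  1-00
Unchecked terms (primes): -000, 0-01, 00-0, 000-, 01-1, 1-00, 1011
Minterm coverage:
  m1 ⊆ 0-01,000-
  m2 ⊆ 00-0 [E]
  m5 ⊆ 0-01,01-1
  m7 ⊆ 01-1 [E]
  m8 ⊆ -000,1-00
  m11 ⊆ 1011 [E]
E = {00-0, 01-1, 1011}

3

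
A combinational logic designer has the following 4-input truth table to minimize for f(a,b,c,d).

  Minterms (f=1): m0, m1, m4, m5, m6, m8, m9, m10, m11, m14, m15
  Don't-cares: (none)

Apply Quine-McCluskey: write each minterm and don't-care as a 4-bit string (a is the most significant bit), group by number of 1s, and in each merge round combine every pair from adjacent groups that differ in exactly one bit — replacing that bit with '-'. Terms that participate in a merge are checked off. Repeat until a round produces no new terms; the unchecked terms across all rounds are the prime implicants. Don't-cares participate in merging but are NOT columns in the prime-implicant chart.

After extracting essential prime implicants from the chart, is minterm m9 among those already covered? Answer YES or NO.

NO

Round 0: 0000✓ 0001✓ 0100✓ 0101✓ 0110✓ 1000✓ 1001✓ 1010✓ 1011✓ 1110✓ 1111✓
Round 1: -000✓ -001✓ -110 0-00✓ 0-01✓ 000-✓ 01-0 010-✓ 1-10✓ 1-11✓ 10-0✓ 10-1✓ 100-✓ 101-✓ 111-✓
Round 2: -00- 0-0- 1-1- 10--
PIs = {-00-, -110, 0-0-, 01-0, 1-1-, 10--}
Coverage chart:
  m0: -00-,0-0-
  m1: -00-,0-0-
  m4: 0-0-,01-0
  m5: 0-0- ←essential
  m6: -110,01-0
  m8: -00-,10--
  m9: -00-,10--
  m10: 1-1-,10--
  m11: 1-1-,10--
  m14: -110,1-1-
  m15: 1-1- ←essential
Essential: 0-0-, 1-1-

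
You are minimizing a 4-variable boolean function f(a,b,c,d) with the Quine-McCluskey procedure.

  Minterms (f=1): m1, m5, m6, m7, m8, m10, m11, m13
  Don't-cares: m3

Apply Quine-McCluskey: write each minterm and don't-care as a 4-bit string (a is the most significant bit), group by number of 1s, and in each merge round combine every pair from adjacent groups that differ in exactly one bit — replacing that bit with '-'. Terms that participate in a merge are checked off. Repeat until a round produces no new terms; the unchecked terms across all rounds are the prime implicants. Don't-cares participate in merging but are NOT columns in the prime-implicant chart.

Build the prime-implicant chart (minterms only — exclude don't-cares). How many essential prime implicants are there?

size-2^0 implicants → 0001(✓)  0011(✓)  0101(✓)  0110(✓)  0111(✓)  1000(✓)  1010(✓)  1011(✓)  1101(✓)
size-2^1 implicants → -011  -101  0-01(✓)  0-11(✓)  00-1(✓)  01-1(✓)  011-  10-0  101-
size-2^2 implicants → 0--1
Unchecked terms (primes): -011, -101, 0--1, 011-, 10-0, 101-
Minterm coverage:
  m1 ⊆ 0--1 [E]
  m5 ⊆ -101,0--1
  m6 ⊆ 011- [E]
  m7 ⊆ 0--1,011-
  m8 ⊆ 10-0 [E]
  m10 ⊆ 10-0,101-
  m11 ⊆ -011,101-
  m13 ⊆ -101 [E]
E = {-101, 0--1, 011-, 10-0}

4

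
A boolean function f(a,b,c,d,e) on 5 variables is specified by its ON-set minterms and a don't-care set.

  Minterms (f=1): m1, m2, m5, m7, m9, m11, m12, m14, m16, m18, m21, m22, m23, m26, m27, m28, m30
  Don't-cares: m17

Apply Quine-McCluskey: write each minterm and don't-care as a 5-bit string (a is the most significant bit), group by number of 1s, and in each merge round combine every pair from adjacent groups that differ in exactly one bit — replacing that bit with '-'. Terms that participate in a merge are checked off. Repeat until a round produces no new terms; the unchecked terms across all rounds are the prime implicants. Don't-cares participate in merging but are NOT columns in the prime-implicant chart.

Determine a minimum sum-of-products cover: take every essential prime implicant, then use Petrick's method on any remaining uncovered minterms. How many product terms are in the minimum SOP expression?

Round 0: 00001✓ 00010✓ 00101✓ 00111✓ 01001✓ 01011✓ 01100✓ 01110✓ 10000✓ 10001✓ 10010✓ 10101✓ 10110✓ 10111✓ 11010✓ 11011✓ 11100✓ 11110✓
Round 1: -0001✓ -0010 -0101✓ -0111✓ -1011 -1100✓ -1110✓ 0-001 00-01✓ 001-1✓ 010-1 011-0✓ 1-010✓ 1-110✓ 10-01✓ 10-10✓ 100-0 1000- 101-1✓ 1011- 11-10✓ 1101- 111-0✓
Round 2: -0-01 -01-1 -11-0 1--10
PIs = {-0-01, -0010, -01-1, -1011, -11-0, 0-001, 010-1, 1--10, 100-0, 1000-, 1011-, 1101-}
Coverage chart:
  m1: -0-01,0-001
  m2: -0010 ←essential
  m5: -0-01,-01-1
  m7: -01-1 ←essential
  m9: 0-001,010-1
  m11: -1011,010-1
  m12: -11-0 ←essential
  m14: -11-0 ←essential
  m16: 100-0,1000-
  m18: -0010,1--10,100-0
  m21: -0-01,-01-1
  m22: 1--10,1011-
  m23: -01-1,1011-
  m26: 1--10,1101-
  m27: -1011,1101-
  m28: -11-0 ←essential
  m30: -11-0,1--10
Essential: -0010, -01-1, -11-0
Petrick residual → -1011, 0-001, 1--10, 100-0
Min cover (7 terms): b'c'de' + b'ce + bc'de + bce' + a'c'd'e + ade' + ab'c'e'

7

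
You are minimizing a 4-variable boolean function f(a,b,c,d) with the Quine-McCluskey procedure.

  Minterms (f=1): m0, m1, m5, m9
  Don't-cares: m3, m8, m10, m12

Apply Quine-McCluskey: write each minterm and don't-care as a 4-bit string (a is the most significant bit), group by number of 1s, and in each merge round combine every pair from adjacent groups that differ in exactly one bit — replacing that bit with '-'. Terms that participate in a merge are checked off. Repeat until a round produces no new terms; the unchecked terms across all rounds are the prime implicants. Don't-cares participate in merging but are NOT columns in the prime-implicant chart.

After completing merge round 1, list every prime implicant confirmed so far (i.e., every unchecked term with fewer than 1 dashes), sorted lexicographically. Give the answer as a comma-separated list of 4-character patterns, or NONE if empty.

[col 0] 0000*, 0001*, 0011*, 0101*, 1000*, 1001*, 1010*, 1100*
[col 1] -000*, -001*, 0-01, 00-1, 000-*, 1-00, 10-0, 100-*
[col 2] -00-
Prime implicants: -00-, 0-01, 00-1, 1-00, 10-0

NONE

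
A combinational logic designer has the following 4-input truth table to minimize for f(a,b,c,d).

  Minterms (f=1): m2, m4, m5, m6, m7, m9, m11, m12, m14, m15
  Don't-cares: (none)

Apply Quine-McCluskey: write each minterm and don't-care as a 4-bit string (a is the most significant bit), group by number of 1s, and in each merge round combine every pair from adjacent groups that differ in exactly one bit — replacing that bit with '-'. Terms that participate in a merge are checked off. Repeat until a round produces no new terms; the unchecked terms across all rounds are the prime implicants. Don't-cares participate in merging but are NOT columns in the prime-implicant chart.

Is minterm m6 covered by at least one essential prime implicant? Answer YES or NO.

YES

[col 0] 0010*, 0100*, 0101*, 0110*, 0111*, 1001*, 1011*, 1100*, 1110*, 1111*
[col 1] -100*, -110*, -111*, 0-10, 01-0*, 01-1*, 010-*, 011-*, 1-11, 10-1, 11-0*, 111-*
[col 2] -1-0, -11-, 01--
Prime implicants: -1-0, -11-, 0-10, 01--, 1-11, 10-1
PI chart (minterm → PIs covering it):
  2 | 0-10  (sole → essential)
  4 | -1-0,01--
  5 | 01--  (sole → essential)
  6 | -1-0,-11-,0-10,01--
  7 | -11-,01--
  9 | 10-1  (sole → essential)
  11 | 1-11,10-1
  12 | -1-0  (sole → essential)
  14 | -1-0,-11-
  15 | -11-,1-11
Essential prime implicants: -1-0, 0-10, 01--, 10-1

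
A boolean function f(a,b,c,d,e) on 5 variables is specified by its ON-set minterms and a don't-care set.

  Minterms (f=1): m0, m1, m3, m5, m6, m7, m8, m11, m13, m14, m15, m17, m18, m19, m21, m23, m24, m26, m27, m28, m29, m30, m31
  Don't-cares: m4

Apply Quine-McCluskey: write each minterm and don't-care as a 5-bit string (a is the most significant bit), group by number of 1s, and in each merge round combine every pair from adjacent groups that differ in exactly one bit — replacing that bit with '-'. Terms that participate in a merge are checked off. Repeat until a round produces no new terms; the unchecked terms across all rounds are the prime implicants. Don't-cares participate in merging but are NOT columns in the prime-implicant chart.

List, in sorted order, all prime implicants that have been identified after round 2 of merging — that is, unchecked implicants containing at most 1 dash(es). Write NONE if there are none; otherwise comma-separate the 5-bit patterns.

size-2^0 implicants → 00000(✓)  00001(✓)  00011(✓)  00100(✓)  00101(✓)  00110(✓)  00111(✓)  01000(✓)  01011(✓)  01101(✓)  01110(✓)  01111(✓)  10001(✓)  10010(✓)  10011(✓)  10101(✓)  10111(✓)  11000(✓)  11010(✓)  11011(✓)  11100(✓)  11101(✓)  11110(✓)  11111(✓)
size-2^1 implicants → -0001(✓)  -0011(✓)  -0101(✓)  -0111(✓)  -1000  -1011(✓)  -1101(✓)  -1110(✓)  -1111(✓)  0-000  0-011(✓)  0-101(✓)  0-110(✓)  0-111(✓)  00-00(✓)  00-01(✓)  00-11(✓)  000-1(✓)  0000-(✓)  001-0(✓)  001-1(✓)  0010-(✓)  0011-(✓)  01-11(✓)  011-1(✓)  0111-(✓)  1-010(✓)  1-011(✓)  1-101(✓)  1-111(✓)  10-01(✓)  10-11(✓)  100-1(✓)  1001-(✓)  101-1(✓)  11-00(✓)  11-10(✓)  11-11(✓)  110-0(✓)  1101-(✓)  111-0(✓)  111-1(✓)  1110-(✓)  1111-(✓)
size-2^2 implicants → --011(✓)  --101(✓)  --111(✓)  -0-01(✓)  -0-11(✓)  -00-1(✓)  -01-1(✓)  -1-11(✓)  -11-1(✓)  -111-  0--11(✓)  0-1-1(✓)  0-11-  00--1(✓)  00-0-  001--  1--11(✓)  1-01-  1-1-1(✓)  10--1(✓)  11--0  11-1-  111--
size-2^3 implicants → ---11  --1-1  -0--1
Unchecked terms (primes): ---11, --1-1, -0--1, -1000, -111-, 0-000, 0-11-, 00-0-, 001--, 1-01-, 11--0, 11-1-, 111--

-1000, 0-000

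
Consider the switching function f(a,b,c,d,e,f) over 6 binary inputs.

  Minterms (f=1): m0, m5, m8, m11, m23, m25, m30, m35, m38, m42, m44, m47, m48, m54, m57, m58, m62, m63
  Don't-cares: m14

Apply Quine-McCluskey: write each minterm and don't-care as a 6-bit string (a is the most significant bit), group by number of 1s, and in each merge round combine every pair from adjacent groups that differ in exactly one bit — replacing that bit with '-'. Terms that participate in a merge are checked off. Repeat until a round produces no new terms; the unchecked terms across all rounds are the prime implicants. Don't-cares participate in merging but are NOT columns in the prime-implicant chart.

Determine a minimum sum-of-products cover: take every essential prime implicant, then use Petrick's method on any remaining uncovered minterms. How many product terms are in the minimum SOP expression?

Round 0: 000000✓ 000101 001000✓ 001011 001110✓ 010111 011001✓ 011110✓ 100011 100110✓ 101010✓ 101100 101111✓ 110000 110110✓ 111001✓ 111010✓ 111110✓ 111111✓
Round 1: -11001 -11110 0-1110 00-000 1-0110 1-1010 1-1111 11-110 111-10 11111-
PIs = {-11001, -11110, 0-1110, 00-000, 000101, 001011, 010111, 1-0110, 1-1010, 1-1111, 100011, 101100, 11-110, 110000, 111-10, 11111-}
Coverage chart:
  m0: 00-000 ←essential
  m5: 000101 ←essential
  m8: 00-000 ←essential
  m11: 001011 ←essential
  m23: 010111 ←essential
  m25: -11001 ←essential
  m30: -11110,0-1110
  m35: 100011 ←essential
  m38: 1-0110 ←essential
  m42: 1-1010 ←essential
  m44: 101100 ←essential
  m47: 1-1111 ←essential
  m48: 110000 ←essential
  m54: 1-0110,11-110
  m57: -11001 ←essential
  m58: 1-1010,111-10
  m62: -11110,11-110,111-10,11111-
  m63: 1-1111,11111-
Essential: -11001, 00-000, 000101, 001011, 010111, 1-0110, 1-1010, 1-1111, 100011, 101100, 110000
Petrick residual → -11110
Min cover (12 terms): bcd'e'f + bcdef' + a'b'd'e'f' + a'b'c'de'f + a'b'cd'ef + a'bc'def + ac'def' + acd'ef' + acdef + ab'c'd'ef + ab'cde'f' + abc'd'e'f'

12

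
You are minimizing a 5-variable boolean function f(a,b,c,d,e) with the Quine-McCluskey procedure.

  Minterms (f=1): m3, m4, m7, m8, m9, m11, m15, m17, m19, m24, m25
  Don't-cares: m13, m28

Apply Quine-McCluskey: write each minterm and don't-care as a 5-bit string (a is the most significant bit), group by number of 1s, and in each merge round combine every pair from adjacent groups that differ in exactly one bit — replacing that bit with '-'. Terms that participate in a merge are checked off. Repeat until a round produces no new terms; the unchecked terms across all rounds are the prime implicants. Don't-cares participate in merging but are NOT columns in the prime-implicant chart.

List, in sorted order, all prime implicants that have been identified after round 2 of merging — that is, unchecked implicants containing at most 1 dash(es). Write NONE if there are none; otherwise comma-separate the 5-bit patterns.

[col 0] 00011*, 00100, 00111*, 01000*, 01001*, 01011*, 01101*, 01111*, 10001*, 10011*, 11000*, 11001*, 11100*
[col 1] -0011, -1000*, -1001*, 0-011*, 0-111*, 00-11*, 01-01*, 01-11*, 010-1*, 0100-*, 011-1*, 1-001, 100-1, 11-00, 1100-*
[col 2] -100-, 0--11, 01--1
Prime implicants: -0011, -100-, 0--11, 00100, 01--1, 1-001, 100-1, 11-00

-0011, 00100, 1-001, 100-1, 11-00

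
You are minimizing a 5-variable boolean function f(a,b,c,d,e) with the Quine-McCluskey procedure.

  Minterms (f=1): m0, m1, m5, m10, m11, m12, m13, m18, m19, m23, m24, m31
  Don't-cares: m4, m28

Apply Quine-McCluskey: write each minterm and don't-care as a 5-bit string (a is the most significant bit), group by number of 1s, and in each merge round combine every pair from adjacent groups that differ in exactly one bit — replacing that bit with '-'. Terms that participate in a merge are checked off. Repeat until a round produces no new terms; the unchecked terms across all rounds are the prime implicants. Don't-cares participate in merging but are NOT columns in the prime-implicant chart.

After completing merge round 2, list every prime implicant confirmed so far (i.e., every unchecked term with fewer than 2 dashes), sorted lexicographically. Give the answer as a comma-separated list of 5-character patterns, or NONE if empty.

Round 0: 00000✓ 00001✓ 00100✓ 00101✓ 01010✓ 01011✓ 01100✓ 01101✓ 10010✓ 10011✓ 10111✓ 11000✓ 11100✓ 11111✓
Round 1: -1100 0-100✓ 0-101✓ 00-00✓ 00-01✓ 0000-✓ 0010-✓ 0101- 0110-✓ 1-111 10-11 1001- 11-00
Round 2: 0-10- 00-0-
PIs = {-1100, 0-10-, 00-0-, 0101-, 1-111, 10-11, 1001-, 11-00}

-1100, 0101-, 1-111, 10-11, 1001-, 11-00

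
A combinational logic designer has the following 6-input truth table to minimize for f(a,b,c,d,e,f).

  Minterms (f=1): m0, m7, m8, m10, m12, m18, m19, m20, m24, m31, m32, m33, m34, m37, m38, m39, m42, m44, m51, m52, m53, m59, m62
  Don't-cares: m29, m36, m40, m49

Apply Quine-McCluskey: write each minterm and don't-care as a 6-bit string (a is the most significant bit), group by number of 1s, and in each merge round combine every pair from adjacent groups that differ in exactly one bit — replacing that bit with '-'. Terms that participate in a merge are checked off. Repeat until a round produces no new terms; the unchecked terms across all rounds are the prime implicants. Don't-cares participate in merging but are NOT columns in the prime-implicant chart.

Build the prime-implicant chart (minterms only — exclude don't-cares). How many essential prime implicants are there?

10

Round 0: 000000✓ 000111✓ 001000✓ 001010✓ 001100✓ 010010✓ 010011✓ 010100✓ 011000✓ 011101✓ 011111✓ 100000✓ 100001✓ 100010✓ 100100✓ 100101✓ 100110✓ 100111✓ 101000✓ 101010✓ 101100✓ 110001✓ 110011✓ 110100✓ 110101✓ 111011✓ 111110
Round 1: -00000✓ -00111 -01000✓ -01010✓ -01100✓ -10011 -10100 0-1000 00-000✓ 001-00✓ 0010-0✓ 01001- 0111-1 1-0001✓ 1-0100✓ 1-0101✓ 10-000✓ 10-010✓ 10-100✓ 100-00✓ 100-01✓ 100-10✓ 1000-0✓ 10000-✓ 1001-0✓ 1001-1✓ 10010-✓ 10011-✓ 101-00✓ 1010-0✓ 11-011 110-01✓ 1100-1 11010-✓
Round 2: -0-000 -01-00 -010-0 1-0-01 1-010- 10--00 10-0-0 100--0 100-0- 1001--
PIs = {-0-000, -00111, -01-00, -010-0, -10011, -10100, 0-1000, 01001-, 0111-1, 1-0-01, 1-010-, 10--00, 10-0-0, 100--0, 100-0-, 1001--, 11-011, 1100-1, 111110}
Coverage chart:
  m0: -0-000 ←essential
  m7: -00111 ←essential
  m8: -0-000,-01-00,-010-0,0-1000
  m10: -010-0 ←essential
  m12: -01-00 ←essential
  m18: 01001- ←essential
  m19: -10011,01001-
  m20: -10100 ←essential
  m24: 0-1000 ←essential
  m31: 0111-1 ←essential
  m32: -0-000,10--00,10-0-0,100--0,100-0-
  m33: 1-0-01,100-0-
  m34: 10-0-0,100--0
  m37: 1-0-01,1-010-,100-0-,1001--
  m38: 100--0,1001--
  m39: -00111,1001--
  m42: -010-0,10-0-0
  m44: -01-00,10--00
  m51: -10011,11-011,1100-1
  m52: -10100,1-010-
  m53: 1-0-01,1-010-
  m59: 11-011 ←essential
  m62: 111110 ←essential
Essential: -0-000, -00111, -01-00, -010-0, -10100, 0-1000, 01001-, 0111-1, 11-011, 111110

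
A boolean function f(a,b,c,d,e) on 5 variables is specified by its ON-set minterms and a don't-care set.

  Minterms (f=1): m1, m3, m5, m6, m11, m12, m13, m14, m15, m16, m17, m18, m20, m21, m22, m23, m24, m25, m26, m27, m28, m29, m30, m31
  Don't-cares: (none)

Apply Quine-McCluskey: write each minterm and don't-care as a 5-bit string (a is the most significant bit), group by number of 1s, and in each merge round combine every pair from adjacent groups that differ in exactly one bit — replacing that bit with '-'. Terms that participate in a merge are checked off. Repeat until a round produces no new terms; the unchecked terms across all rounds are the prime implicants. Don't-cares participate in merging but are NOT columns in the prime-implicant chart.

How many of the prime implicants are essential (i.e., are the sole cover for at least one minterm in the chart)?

4

[col 0] 00001*, 00011*, 00101*, 00110*, 01011*, 01100*, 01101*, 01110*, 01111*, 10000*, 10001*, 10010*, 10100*, 10101*, 10110*, 10111*, 11000*, 11001*, 11010*, 11011*, 11100*, 11101*, 11110*, 11111*
[col 1] -0001*, -0101*, -0110*, -1011*, -1100*, -1101*, -1110*, -1111*, 0-011, 0-101*, 0-110*, 00-01*, 000-1, 01-11*, 011-0*, 011-1*, 0110-*, 0111-*, 1-000*, 1-001*, 1-010*, 1-100*, 1-101*, 1-110*, 1-111*, 10-00*, 10-01*, 10-10*, 100-0*, 1000-*, 101-0*, 101-1*, 1010-*, 1011-*, 11-00*, 11-01*, 11-10*, 11-11*, 110-0*, 110-1*, 1100-*, 1101-*, 111-0*, 111-1*, 1110-*, 1111-*
[col 2] --101, --110, -0-01, -1-11, -11-0*, -11-1*, -110-*, -111-*, 011--*, 1--00*, 1--01*, 1--10*, 1-0-0*, 1-00-*, 1-1-0*, 1-1-1*, 1-10-*, 1-11-*, 10--0*, 10-0-*, 101--*, 11--0*, 11--1*, 11-0-*, 11-1-*, 110--*, 111--*
[col 3] -11--, 1---0, 1--0-, 1-1--, 11---
Prime implicants: --101, --110, -0-01, -1-11, -11--, 0-011, 000-1, 1---0, 1--0-, 1-1--, 11---
PI chart (minterm → PIs covering it):
  1 | -0-01,000-1
  3 | 0-011,000-1
  5 | --101,-0-01
  6 | --110  (sole → essential)
  11 | -1-11,0-011
  12 | -11--  (sole → essential)
  13 | --101,-11--
  14 | --110,-11--
  15 | -1-11,-11--
  16 | 1---0,1--0-
  17 | -0-01,1--0-
  18 | 1---0  (sole → essential)
  20 | 1---0,1--0-,1-1--
  21 | --101,-0-01,1--0-,1-1--
  22 | --110,1---0,1-1--
  23 | 1-1--  (sole → essential)
  24 | 1---0,1--0-,11---
  25 | 1--0-,11---
  26 | 1---0,11---
  27 | -1-11,11---
  28 | -11--,1---0,1--0-,1-1--,11---
  29 | --101,-11--,1--0-,1-1--,11---
  30 | --110,-11--,1---0,1-1--,11---
  31 | -1-11,-11--,1-1--,11---
Essential prime implicants: --110, -11--, 1---0, 1-1--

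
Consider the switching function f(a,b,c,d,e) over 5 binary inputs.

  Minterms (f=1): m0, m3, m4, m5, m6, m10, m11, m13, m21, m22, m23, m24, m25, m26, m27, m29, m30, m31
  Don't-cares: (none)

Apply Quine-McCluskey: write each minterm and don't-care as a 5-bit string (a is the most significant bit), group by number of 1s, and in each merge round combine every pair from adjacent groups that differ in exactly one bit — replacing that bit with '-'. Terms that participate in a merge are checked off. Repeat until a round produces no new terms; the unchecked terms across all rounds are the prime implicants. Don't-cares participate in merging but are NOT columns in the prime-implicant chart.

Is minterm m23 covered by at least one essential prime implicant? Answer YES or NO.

[col 0] 00000*, 00011*, 00100*, 00101*, 00110*, 01010*, 01011*, 01101*, 10101*, 10110*, 10111*, 11000*, 11001*, 11010*, 11011*, 11101*, 11110*, 11111*
[col 1] -0101*, -0110, -1010*, -1011*, -1101*, 0-011, 0-101*, 00-00, 001-0, 0010-, 0101-*, 1-101*, 1-110*, 1-111*, 101-1*, 1011-*, 11-01*, 11-10*, 11-11*, 110-0*, 110-1*, 1100-*, 1101-*, 111-1*, 1111-*
[col 2] --101, -101-, 1-1-1, 1-11-, 11--1, 11-1-, 110--
Prime implicants: --101, -0110, -101-, 0-011, 00-00, 001-0, 0010-, 1-1-1, 1-11-, 11--1, 11-1-, 110--
PI chart (minterm → PIs covering it):
  0 | 00-00  (sole → essential)
  3 | 0-011  (sole → essential)
  4 | 00-00,001-0,0010-
  5 | --101,0010-
  6 | -0110,001-0
  10 | -101-  (sole → essential)
  11 | -101-,0-011
  13 | --101  (sole → essential)
  21 | --101,1-1-1
  22 | -0110,1-11-
  23 | 1-1-1,1-11-
  24 | 110--  (sole → essential)
  25 | 11--1,110--
  26 | -101-,11-1-,110--
  27 | -101-,11--1,11-1-,110--
  29 | --101,1-1-1,11--1
  30 | 1-11-,11-1-
  31 | 1-1-1,1-11-,11--1,11-1-
Essential prime implicants: --101, -101-, 0-011, 00-00, 110--

NO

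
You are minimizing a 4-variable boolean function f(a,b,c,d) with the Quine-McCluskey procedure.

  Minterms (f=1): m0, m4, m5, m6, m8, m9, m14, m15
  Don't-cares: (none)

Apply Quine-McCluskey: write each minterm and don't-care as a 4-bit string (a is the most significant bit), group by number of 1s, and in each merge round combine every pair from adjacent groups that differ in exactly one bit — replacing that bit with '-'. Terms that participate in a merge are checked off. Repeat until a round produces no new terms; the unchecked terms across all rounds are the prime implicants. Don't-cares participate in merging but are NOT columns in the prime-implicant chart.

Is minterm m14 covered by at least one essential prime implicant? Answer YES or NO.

[col 0] 0000*, 0100*, 0101*, 0110*, 1000*, 1001*, 1110*, 1111*
[col 1] -000, -110, 0-00, 01-0, 010-, 100-, 111-
Prime implicants: -000, -110, 0-00, 01-0, 010-, 100-, 111-
PI chart (minterm → PIs covering it):
  0 | -000,0-00
  4 | 0-00,01-0,010-
  5 | 010-  (sole → essential)
  6 | -110,01-0
  8 | -000,100-
  9 | 100-  (sole → essential)
  14 | -110,111-
  15 | 111-  (sole → essential)
Essential prime implicants: 010-, 100-, 111-

YES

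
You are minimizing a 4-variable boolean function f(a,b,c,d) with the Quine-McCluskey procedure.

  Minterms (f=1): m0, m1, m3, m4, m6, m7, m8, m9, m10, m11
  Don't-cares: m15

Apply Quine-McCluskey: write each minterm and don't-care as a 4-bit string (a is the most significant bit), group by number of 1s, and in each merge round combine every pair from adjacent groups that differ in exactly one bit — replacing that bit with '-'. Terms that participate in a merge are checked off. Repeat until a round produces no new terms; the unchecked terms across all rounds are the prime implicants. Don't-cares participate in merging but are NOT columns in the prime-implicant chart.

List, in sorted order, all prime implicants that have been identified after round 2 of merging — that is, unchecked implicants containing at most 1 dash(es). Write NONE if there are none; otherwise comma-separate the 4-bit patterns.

0-00, 01-0, 011-

size-2^0 implicants → 0000(✓)  0001(✓)  0011(✓)  0100(✓)  0110(✓)  0111(✓)  1000(✓)  1001(✓)  1010(✓)  1011(✓)  1111(✓)
size-2^1 implicants → -000(✓)  -001(✓)  -011(✓)  -111(✓)  0-00  0-11(✓)  00-1(✓)  000-(✓)  01-0  011-  1-11(✓)  10-0(✓)  10-1(✓)  100-(✓)  101-(✓)
size-2^2 implicants → --11  -0-1  -00-  10--
Unchecked terms (primes): --11, -0-1, -00-, 0-00, 01-0, 011-, 10--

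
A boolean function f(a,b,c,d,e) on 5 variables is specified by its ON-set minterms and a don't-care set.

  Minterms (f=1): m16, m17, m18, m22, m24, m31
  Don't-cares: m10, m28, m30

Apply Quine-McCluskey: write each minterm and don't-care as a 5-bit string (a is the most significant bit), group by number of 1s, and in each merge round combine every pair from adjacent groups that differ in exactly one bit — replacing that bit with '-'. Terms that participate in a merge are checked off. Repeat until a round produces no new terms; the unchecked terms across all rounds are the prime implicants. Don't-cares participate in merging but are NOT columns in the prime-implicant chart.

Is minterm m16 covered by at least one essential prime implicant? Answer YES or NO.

size-2^0 implicants → 01010  10000(✓)  10001(✓)  10010(✓)  10110(✓)  11000(✓)  11100(✓)  11110(✓)  11111(✓)
size-2^1 implicants → 1-000  1-110  10-10  100-0  1000-  11-00  111-0  1111-
Unchecked terms (primes): 01010, 1-000, 1-110, 10-10, 100-0, 1000-, 11-00, 111-0, 1111-
Minterm coverage:
  m16 ⊆ 1-000,100-0,1000-
  m17 ⊆ 1000- [E]
  m18 ⊆ 10-10,100-0
  m22 ⊆ 1-110,10-10
  m24 ⊆ 1-000,11-00
  m31 ⊆ 1111- [E]
E = {1000-, 1111-}

YES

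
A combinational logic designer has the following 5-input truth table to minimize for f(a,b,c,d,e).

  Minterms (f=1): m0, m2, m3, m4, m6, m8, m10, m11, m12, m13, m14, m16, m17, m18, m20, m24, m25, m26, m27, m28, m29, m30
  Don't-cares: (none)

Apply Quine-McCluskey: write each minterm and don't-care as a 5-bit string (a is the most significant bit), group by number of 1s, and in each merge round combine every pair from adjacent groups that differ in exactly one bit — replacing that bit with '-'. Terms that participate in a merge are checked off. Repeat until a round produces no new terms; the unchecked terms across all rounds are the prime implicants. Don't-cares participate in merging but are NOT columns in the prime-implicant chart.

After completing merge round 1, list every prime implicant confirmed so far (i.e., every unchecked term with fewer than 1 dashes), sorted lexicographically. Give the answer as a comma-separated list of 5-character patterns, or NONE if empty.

[col 0] 00000*, 00010*, 00011*, 00100*, 00110*, 01000*, 01010*, 01011*, 01100*, 01101*, 01110*, 10000*, 10001*, 10010*, 10100*, 11000*, 11001*, 11010*, 11011*, 11100*, 11101*, 11110*
[col 1] -0000*, -0010*, -0100*, -1000*, -1010*, -1011*, -1100*, -1101*, -1110*, 0-000*, 0-010*, 0-011*, 0-100*, 0-110*, 00-00*, 00-10*, 000-0*, 0001-*, 001-0*, 01-00*, 01-10*, 010-0*, 0101-*, 011-0*, 0110-*, 1-000*, 1-001*, 1-010*, 1-100*, 10-00*, 100-0*, 1000-*, 11-00*, 11-01*, 11-10*, 110-0*, 110-1*, 1100-*, 1101-*, 111-0*, 1110-*
[col 2] --000*, --010*, --100*, -0-00*, -00-0*, -1-00*, -1-10*, -10-0*, -101-, -11-0*, -110-, 0--00*, 0--10*, 0-0-0*, 0-01-, 0-1-0*, 00--0*, 01--0*, 1--00*, 1-0-0*, 1-00-, 11--0*, 11-0-, 110--
[col 3] ---00, --0-0, -1--0, 0---0
Prime implicants: ---00, --0-0, -1--0, -101-, -110-, 0---0, 0-01-, 1-00-, 11-0-, 110--

NONE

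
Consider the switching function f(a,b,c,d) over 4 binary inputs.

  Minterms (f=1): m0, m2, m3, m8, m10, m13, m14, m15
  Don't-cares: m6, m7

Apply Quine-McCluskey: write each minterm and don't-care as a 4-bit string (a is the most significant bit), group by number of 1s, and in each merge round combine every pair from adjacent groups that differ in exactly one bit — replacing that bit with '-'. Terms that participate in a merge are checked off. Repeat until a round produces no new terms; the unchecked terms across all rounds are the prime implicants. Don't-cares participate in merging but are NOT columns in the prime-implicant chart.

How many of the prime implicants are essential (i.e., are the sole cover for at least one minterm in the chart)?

3

[col 0] 0000*, 0010*, 0011*, 0110*, 0111*, 1000*, 1010*, 1101*, 1110*, 1111*
[col 1] -000*, -010*, -110*, -111*, 0-10*, 0-11*, 00-0*, 001-*, 011-*, 1-10*, 10-0*, 11-1, 111-*
[col 2] --10, -0-0, -11-, 0-1-
Prime implicants: --10, -0-0, -11-, 0-1-, 11-1
PI chart (minterm → PIs covering it):
  0 | -0-0  (sole → essential)
  2 | --10,-0-0,0-1-
  3 | 0-1-  (sole → essential)
  8 | -0-0  (sole → essential)
  10 | --10,-0-0
  13 | 11-1  (sole → essential)
  14 | --10,-11-
  15 | -11-,11-1
Essential prime implicants: -0-0, 0-1-, 11-1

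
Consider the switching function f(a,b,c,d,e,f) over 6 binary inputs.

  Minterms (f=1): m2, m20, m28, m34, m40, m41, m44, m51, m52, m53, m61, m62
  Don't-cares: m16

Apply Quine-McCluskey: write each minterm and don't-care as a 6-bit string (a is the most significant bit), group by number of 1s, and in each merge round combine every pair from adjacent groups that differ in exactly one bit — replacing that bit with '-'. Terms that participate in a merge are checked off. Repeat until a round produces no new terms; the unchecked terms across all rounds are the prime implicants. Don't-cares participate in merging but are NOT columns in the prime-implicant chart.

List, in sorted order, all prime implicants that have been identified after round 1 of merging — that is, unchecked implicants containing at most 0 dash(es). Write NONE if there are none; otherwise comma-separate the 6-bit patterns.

[col 0] 000010*, 010000*, 010100*, 011100*, 100010*, 101000*, 101001*, 101100*, 110011, 110100*, 110101*, 111101*, 111110
[col 1] -00010, -10100, 01-100, 010-00, 101-00, 10100-, 11-101, 11010-
Prime implicants: -00010, -10100, 01-100, 010-00, 101-00, 10100-, 11-101, 110011, 11010-, 111110

110011, 111110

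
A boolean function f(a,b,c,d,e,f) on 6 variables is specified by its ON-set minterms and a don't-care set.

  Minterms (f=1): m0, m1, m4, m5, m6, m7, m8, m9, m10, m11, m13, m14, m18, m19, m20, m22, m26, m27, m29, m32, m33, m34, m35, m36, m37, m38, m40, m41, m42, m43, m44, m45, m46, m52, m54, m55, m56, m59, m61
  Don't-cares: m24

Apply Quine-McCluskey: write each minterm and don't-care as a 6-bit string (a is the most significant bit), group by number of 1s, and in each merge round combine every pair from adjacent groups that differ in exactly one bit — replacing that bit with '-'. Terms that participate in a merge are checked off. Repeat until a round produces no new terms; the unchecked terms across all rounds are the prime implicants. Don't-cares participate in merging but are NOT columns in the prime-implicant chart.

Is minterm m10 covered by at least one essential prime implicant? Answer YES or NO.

NO

[col 0] 000000*, 000001*, 000100*, 000101*, 000110*, 000111*, 001000*, 001001*, 001010*, 001011*, 001101*, 001110*, 010010*, 010011*, 010100*, 010110*, 011000*, 011010*, 011011*, 011101*, 100000*, 100001*, 100010*, 100011*, 100100*, 100101*, 100110*, 101000*, 101001*, 101010*, 101011*, 101100*, 101101*, 101110*, 110100*, 110110*, 110111*, 111000*, 111011*, 111101*
[col 1] -00000*, -00001*, -00100*, -00101*, -00110*, -01000*, -01001*, -01010*, -01011*, -01101*, -01110*, -10100*, -10110*, -11000*, -11011*, -11101*, 0-0100*, 0-0110*, 0-1000*, 0-1010*, 0-1011*, 0-1101*, 00-000*, 00-001*, 00-101*, 00-110*, 000-00*, 000-01*, 00000-*, 0001-0*, 0001-1*, 00010-*, 00011-*, 001-01*, 001-10*, 0010-0*, 0010-1*, 00100-*, 00101-*, 01-010*, 01-011*, 010-10, 01001-*, 0101-0*, 0110-0*, 01101-*, 1-0100*, 1-0110*, 1-1000*, 1-1011*, 1-1101*, 10-000*, 10-001*, 10-010*, 10-011*, 10-100*, 10-101*, 10-110*, 100-00*, 100-01*, 100-10*, 1000-0*, 1000-1*, 10000-*, 10001-*, 1001-0*, 10010-*, 101-00*, 101-01*, 101-10*, 1010-0*, 1010-1*, 10100-*, 10101-*, 1011-0*, 10110-*, 1101-0*, 11011-
[col 2] --0100*, --0110*, --1000, --1011, --1101, -0-000*, -0-001*, -0-101*, -0-110, -00-00*, -00-01*, -0000-*, -001-0*, -0010-*, -01-01*, -01-10, -010-0*, -010-1*, -0100-*, -0101-*, -101-0*, 0-01-0*, 0-10-0, 0-101-, 00--01*, 00-00-*, 000-0-*, 0001--, 0010--*, 01-01-, 1-01-0*, 10--00*, 10--01*, 10--10*, 10-0-0*, 10-0-1*, 10-00-*, 10-01-*, 10-1-0*, 10-10-*, 100--0*, 100-0-*, 1000--*, 101--0*, 101-0-*, 1010--*
[col 3] --01-0, -0--01, -0-00-, -00-0-, -010--, 10---0, 10--0-, 10-0--
Prime implicants: --01-0, --1000, --1011, --1101, -0--01, -0-00-, -0-110, -00-0-, -01-10, -010--, 0-10-0, 0-101-, 0001--, 01-01-, 010-10, 10---0, 10--0-, 10-0--, 11011-
PI chart (minterm → PIs covering it):
  0 | -0-00-,-00-0-
  1 | -0--01,-0-00-,-00-0-
  4 | --01-0,-00-0-,0001--
  5 | -0--01,-00-0-,0001--
  6 | --01-0,-0-110,0001--
  7 | 0001--  (sole → essential)
  8 | --1000,-0-00-,-010--,0-10-0
  9 | -0--01,-0-00-,-010--
  10 | -01-10,-010--,0-10-0,0-101-
  11 | --1011,-010--,0-101-
  13 | --1101,-0--01
  14 | -0-110,-01-10
  18 | 01-01-,010-10
  19 | 01-01-  (sole → essential)
  20 | --01-0  (sole → essential)
  22 | --01-0,010-10
  26 | 0-10-0,0-101-,01-01-
  27 | --1011,0-101-,01-01-
  29 | --1101  (sole → essential)
  32 | -0-00-,-00-0-,10---0,10--0-,10-0--
  33 | -0--01,-0-00-,-00-0-,10--0-,10-0--
  34 | 10---0,10-0--
  35 | 10-0--  (sole → essential)
  36 | --01-0,-00-0-,10---0,10--0-
  37 | -0--01,-00-0-,10--0-
  38 | --01-0,-0-110,10---0
  40 | --1000,-0-00-,-010--,10---0,10--0-,10-0--
  41 | -0--01,-0-00-,-010--,10--0-,10-0--
  42 | -01-10,-010--,10---0,10-0--
  43 | --1011,-010--,10-0--
  44 | 10---0,10--0-
  45 | --1101,-0--01,10--0-
  46 | -0-110,-01-10,10---0
  52 | --01-0  (sole → essential)
  54 | --01-0,11011-
  55 | 11011-  (sole → essential)
  56 | --1000  (sole → essential)
  59 | --1011  (sole → essential)
  61 | --1101  (sole → essential)
Essential prime implicants: --01-0, --1000, --1011, --1101, 0001--, 01-01-, 10-0--, 11011-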